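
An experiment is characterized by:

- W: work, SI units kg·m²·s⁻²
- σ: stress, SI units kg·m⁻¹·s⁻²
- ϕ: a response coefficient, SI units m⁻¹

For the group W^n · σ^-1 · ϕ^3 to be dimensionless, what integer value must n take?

1

Balance the M exponent: (1)·n from W, plus −(1) + 3·(0) = -1 from the rest, must sum to zero.
n − 1 = 0, so n = 1.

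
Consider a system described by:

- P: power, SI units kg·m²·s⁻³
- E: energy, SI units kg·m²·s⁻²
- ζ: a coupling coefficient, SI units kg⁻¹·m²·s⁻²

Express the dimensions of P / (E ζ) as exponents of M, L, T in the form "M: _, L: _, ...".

Collect each base-dimension exponent across the product:
  M: (1) − (1) − (-1) = 1
  L: (2) − (2) − (2) = -2
  T: (-3) − (-2) − (-2) = 1
So the dimensions are [M L⁻² T].

M: 1, L: -2, T: 1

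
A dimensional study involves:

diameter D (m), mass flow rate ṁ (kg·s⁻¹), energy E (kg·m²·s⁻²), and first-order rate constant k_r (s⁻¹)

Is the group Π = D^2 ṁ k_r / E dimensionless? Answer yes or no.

yes

Sum the exponent of each base dimension across the product:
  M: 2·[D]_M + [ṁ]_M − [E]_M + [k_r]_M = 2·(0) + (1) − (1) + (0) = 0
  L: 2·[D]_L + [ṁ]_L − [E]_L + [k_r]_L = 2·(1) + (0) − (2) + (0) = 0
  T: 2·[D]_T + [ṁ]_T − [E]_T + [k_r]_T = 2·(0) + (-1) − (-2) + (-1) = 0
  Θ: 2·[D]_Θ + [ṁ]_Θ − [E]_Θ + [k_r]_Θ = 2·(0) + (0) − (0) + (0) = 0
All base exponents vanish — dimensionless.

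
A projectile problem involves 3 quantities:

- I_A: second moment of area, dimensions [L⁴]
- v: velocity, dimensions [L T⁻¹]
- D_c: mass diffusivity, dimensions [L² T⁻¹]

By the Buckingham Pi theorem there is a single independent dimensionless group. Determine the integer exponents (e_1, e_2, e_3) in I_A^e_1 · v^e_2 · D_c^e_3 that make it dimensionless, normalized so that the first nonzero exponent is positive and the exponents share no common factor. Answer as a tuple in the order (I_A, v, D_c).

(1, 4, -4)

L: e_1·(4) + e_2·(1) + e_3·(2) = 0
T: e_1·(0) + e_2·(-1) + e_3·(-1) = 0
Solving this homogeneous linear system for the smallest-integer solution (first nonzero entry positive) gives (1, 4, -4).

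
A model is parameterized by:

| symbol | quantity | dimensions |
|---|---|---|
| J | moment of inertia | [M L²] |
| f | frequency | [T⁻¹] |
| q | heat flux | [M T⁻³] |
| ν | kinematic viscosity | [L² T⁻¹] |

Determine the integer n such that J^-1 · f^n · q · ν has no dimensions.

-4

Balance the T exponent: (-1)·n from f, plus −(0) + (-3) + (-1) = -4 from the rest, must sum to zero.
−n − 4 = 0, so n = -4.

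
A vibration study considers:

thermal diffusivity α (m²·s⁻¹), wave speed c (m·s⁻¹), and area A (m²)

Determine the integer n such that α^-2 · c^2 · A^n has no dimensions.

1

Balance the L exponent: (2)·n from A, plus −2·(2) + 2·(1) = -2 from the rest, must sum to zero.
2n − 2 = 0, so n = 1.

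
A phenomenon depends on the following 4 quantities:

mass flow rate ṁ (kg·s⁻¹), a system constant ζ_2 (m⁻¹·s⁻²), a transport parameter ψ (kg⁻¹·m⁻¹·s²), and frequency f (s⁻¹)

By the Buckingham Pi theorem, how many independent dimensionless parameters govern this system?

1

There are 4 variables and 3 base dimensions (M, L, T).
The dimension matrix has rank 3.
Independent dimensionless groups: 4 − 3 = 1.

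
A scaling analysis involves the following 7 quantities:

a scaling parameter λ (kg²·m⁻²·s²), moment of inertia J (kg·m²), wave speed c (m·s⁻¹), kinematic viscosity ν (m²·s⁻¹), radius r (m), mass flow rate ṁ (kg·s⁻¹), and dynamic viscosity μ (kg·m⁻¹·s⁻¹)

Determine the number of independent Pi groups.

4

There are 7 variables and 3 base dimensions (M, L, T).
The dimension matrix has rank 3.
Independent dimensionless groups: 7 − 3 = 4.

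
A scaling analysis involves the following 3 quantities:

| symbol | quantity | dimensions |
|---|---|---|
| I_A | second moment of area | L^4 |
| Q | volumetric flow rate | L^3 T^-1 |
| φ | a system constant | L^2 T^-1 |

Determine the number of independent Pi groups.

There are 3 variables and 2 base dimensions (L, T).
The dimension matrix has rank 2.
Independent dimensionless groups: 3 − 2 = 1.

1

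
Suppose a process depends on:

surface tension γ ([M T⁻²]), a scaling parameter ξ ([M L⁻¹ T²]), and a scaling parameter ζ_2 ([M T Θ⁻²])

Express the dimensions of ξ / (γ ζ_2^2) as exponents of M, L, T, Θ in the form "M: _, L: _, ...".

M: -2, L: -1, T: 2, Θ: 4

Collect each base-dimension exponent across the product:
  M: −(1) + (1) − 2·(1) = -2
  L: −(0) + (-1) − 2·(0) = -1
  T: −(-2) + (2) − 2·(1) = 2
  Θ: −(0) + (0) − 2·(-2) = 4
So the dimensions are [M⁻² L⁻¹ T² Θ⁴].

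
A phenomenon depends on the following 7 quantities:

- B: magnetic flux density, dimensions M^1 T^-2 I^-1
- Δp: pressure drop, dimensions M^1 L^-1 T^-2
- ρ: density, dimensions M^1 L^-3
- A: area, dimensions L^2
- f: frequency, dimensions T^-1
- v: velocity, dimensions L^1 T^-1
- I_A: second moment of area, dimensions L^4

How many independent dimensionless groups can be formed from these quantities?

There are 7 variables and 4 base dimensions (M, L, T, I).
The dimension matrix has rank 4.
Independent dimensionless groups: 7 − 4 = 3.

3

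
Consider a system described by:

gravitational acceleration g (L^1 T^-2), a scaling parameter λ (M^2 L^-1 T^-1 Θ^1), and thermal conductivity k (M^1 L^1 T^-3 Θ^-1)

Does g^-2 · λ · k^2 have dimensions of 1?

no

Sum the exponent of each base dimension across the product:
  M: −2·[g]_M + [λ]_M + 2·[k]_M = −2·(0) + (2) + 2·(1) = 4
  L: −2·[g]_L + [λ]_L + 2·[k]_L = −2·(1) + (-1) + 2·(1) = -1
  T: −2·[g]_T + [λ]_T + 2·[k]_T = −2·(-2) + (-1) + 2·(-3) = -3
  Θ: −2·[g]_Θ + [λ]_Θ + 2·[k]_Θ = −2·(0) + (1) + 2·(-1) = -1
Net dimensions [M⁴ L⁻¹ T⁻³ Θ⁻¹] ≠ [1] — not dimensionless.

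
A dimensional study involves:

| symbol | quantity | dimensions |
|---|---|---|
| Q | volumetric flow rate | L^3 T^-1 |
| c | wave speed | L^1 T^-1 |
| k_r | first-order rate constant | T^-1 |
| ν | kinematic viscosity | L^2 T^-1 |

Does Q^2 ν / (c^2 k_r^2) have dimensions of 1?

Sum the exponent of each base dimension across the product:
  L: 2·[Q]_L − 2·[c]_L − 2·[k_r]_L + [ν]_L = 2·(3) − 2·(1) − 2·(0) + (2) = 6
  T: 2·[Q]_T − 2·[c]_T − 2·[k_r]_T + [ν]_T = 2·(-1) − 2·(-1) − 2·(-1) + (-1) = 1
Net dimensions [L⁶ T] ≠ [1] — not dimensionless.

no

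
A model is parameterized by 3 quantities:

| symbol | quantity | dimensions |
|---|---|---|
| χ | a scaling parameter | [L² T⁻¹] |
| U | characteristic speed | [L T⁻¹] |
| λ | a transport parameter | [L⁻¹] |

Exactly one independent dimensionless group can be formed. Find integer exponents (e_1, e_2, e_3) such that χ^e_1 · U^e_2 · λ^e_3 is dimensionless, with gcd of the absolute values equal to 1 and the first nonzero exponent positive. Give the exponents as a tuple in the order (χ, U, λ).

L: e_1·(2) + e_2·(1) + e_3·(-1) = 0
T: e_1·(-1) + e_2·(-1) + e_3·(0) = 0
Solving this homogeneous linear system for the smallest-integer solution (first nonzero entry positive) gives (1, -1, 1).

(1, -1, 1)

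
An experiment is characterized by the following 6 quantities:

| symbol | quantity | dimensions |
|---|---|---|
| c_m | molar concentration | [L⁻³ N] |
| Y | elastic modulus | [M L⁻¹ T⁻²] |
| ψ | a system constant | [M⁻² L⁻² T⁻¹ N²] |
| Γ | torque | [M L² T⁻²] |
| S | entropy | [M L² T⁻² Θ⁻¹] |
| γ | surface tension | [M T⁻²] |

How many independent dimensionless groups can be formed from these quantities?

There are 6 variables and 5 base dimensions (M, L, T, Θ, N).
The dimension matrix has rank 5.
Independent dimensionless groups: 6 − 5 = 1.

1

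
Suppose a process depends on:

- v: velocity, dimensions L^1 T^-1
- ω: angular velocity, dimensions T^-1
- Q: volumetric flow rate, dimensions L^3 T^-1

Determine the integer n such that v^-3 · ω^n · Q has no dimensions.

Balance the T exponent: (-1)·n from ω, plus −3·(-1) + (-1) = 2 from the rest, must sum to zero.
−n + 2 = 0, so n = 2.

2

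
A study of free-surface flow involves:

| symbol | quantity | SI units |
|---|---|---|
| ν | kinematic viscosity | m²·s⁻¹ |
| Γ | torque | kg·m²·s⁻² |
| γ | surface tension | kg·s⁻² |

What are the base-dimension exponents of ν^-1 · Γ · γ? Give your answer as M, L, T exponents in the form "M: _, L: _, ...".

M: 2, L: 0, T: -3

Collect each base-dimension exponent across the product:
  M: −(0) + (1) + (1) = 2
  L: −(2) + (2) + (0) = 0
  T: −(-1) + (-2) + (-2) = -3
So the dimensions are [M² T⁻³].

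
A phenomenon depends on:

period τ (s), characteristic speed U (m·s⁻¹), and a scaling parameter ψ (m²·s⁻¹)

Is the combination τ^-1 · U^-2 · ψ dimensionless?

yes

Sum the exponent of each base dimension across the product:
  L: −[τ]_L − 2·[U]_L + [ψ]_L = −(0) − 2·(1) + (2) = 0
  T: −[τ]_T − 2·[U]_T + [ψ]_T = −(1) − 2·(-1) + (-1) = 0
All base exponents vanish — dimensionless.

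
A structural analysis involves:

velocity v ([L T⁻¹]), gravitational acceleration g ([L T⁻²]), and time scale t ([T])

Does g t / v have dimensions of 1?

Sum the exponent of each base dimension across the product:
  M: −[v]_M + [g]_M + [t]_M = −(0) + (0) + (0) = 0
  L: −[v]_L + [g]_L + [t]_L = −(1) + (1) + (0) = 0
  T: −[v]_T + [g]_T + [t]_T = −(-1) + (-2) + (1) = 0
All base exponents vanish — dimensionless.

yes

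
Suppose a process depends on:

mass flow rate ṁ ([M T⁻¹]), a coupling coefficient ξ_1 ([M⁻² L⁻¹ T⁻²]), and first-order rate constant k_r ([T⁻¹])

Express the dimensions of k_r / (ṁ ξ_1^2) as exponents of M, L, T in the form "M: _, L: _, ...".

Collect each base-dimension exponent across the product:
  M: −(1) − 2·(-2) + (0) = 3
  L: −(0) − 2·(-1) + (0) = 2
  T: −(-1) − 2·(-2) + (-1) = 4
So the dimensions are [M³ L² T⁴].

M: 3, L: 2, T: 4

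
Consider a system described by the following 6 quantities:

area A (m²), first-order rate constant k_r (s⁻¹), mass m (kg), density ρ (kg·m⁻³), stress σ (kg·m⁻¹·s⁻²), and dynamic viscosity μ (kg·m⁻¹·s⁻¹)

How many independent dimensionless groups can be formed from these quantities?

3

There are 6 variables and 3 base dimensions (M, L, T).
The dimension matrix has rank 3.
Independent dimensionless groups: 6 − 3 = 3.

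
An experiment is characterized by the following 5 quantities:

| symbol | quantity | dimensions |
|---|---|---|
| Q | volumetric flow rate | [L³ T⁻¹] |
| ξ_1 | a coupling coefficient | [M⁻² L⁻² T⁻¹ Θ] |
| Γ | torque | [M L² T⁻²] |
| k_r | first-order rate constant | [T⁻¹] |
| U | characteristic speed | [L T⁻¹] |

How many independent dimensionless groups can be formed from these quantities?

There are 5 variables and 4 base dimensions (M, L, T, Θ).
The dimension matrix has rank 4.
Independent dimensionless groups: 5 − 4 = 1.

1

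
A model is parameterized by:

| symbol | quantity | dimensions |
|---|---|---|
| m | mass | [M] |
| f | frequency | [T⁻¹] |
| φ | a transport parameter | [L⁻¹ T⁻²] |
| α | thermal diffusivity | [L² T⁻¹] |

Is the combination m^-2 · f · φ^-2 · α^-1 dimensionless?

Sum the exponent of each base dimension across the product:
  M: −2·[m]_M + [f]_M − 2·[φ]_M − [α]_M = −2·(1) + (0) − 2·(0) − (0) = -2
  L: −2·[m]_L + [f]_L − 2·[φ]_L − [α]_L = −2·(0) + (0) − 2·(-1) − (2) = 0
  T: −2·[m]_T + [f]_T − 2·[φ]_T − [α]_T = −2·(0) + (-1) − 2·(-2) − (-1) = 4
Net dimensions [M⁻² T⁴] ≠ [1] — not dimensionless.

no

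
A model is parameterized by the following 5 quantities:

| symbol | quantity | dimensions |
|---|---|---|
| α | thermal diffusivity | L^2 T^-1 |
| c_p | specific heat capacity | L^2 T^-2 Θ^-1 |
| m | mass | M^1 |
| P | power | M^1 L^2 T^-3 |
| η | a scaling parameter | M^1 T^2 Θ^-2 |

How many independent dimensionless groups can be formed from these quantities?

There are 5 variables and 4 base dimensions (M, L, T, Θ).
The dimension matrix has rank 4.
Independent dimensionless groups: 5 − 4 = 1.

1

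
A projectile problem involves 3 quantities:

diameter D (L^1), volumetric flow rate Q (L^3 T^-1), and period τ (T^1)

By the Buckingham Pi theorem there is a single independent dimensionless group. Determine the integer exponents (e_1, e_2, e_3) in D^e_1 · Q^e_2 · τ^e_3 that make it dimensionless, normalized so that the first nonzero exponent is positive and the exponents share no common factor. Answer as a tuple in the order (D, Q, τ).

L: e_1·(1) + e_2·(3) + e_3·(0) = 0
T: e_1·(0) + e_2·(-1) + e_3·(1) = 0
Solving this homogeneous linear system for the smallest-integer solution (first nonzero entry positive) gives (3, -1, -1).

(3, -1, -1)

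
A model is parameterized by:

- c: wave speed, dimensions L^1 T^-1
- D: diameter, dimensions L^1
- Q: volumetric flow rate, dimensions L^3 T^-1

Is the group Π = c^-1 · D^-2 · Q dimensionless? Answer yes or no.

Sum the exponent of each base dimension across the product:
  M: −[c]_M − 2·[D]_M + [Q]_M = −(0) − 2·(0) + (0) = 0
  L: −[c]_L − 2·[D]_L + [Q]_L = −(1) − 2·(1) + (3) = 0
  T: −[c]_T − 2·[D]_T + [Q]_T = −(-1) − 2·(0) + (-1) = 0
  I: −[c]_I − 2·[D]_I + [Q]_I = −(0) − 2·(0) + (0) = 0
All base exponents vanish — dimensionless.

yes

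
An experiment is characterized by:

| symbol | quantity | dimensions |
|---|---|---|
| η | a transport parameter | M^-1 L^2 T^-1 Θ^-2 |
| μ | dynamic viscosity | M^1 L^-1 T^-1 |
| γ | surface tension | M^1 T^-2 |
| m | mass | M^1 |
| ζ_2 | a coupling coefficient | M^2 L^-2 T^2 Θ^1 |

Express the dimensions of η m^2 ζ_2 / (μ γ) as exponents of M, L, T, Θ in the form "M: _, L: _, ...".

Collect each base-dimension exponent across the product:
  M: (-1) − (1) − (1) + 2·(1) + (2) = 1
  L: (2) − (-1) − (0) + 2·(0) + (-2) = 1
  T: (-1) − (-1) − (-2) + 2·(0) + (2) = 4
  Θ: (-2) − (0) − (0) + 2·(0) + (1) = -1
So the dimensions are [M L T⁴ Θ⁻¹].

M: 1, L: 1, T: 4, Θ: -1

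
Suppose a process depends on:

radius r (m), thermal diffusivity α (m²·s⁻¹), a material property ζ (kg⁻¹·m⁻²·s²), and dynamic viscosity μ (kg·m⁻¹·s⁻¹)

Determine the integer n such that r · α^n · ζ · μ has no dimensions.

1

Balance the L exponent: (2)·n from α, plus (1) + (-2) + (-1) = -2 from the rest, must sum to zero.
2n − 2 = 0, so n = 1.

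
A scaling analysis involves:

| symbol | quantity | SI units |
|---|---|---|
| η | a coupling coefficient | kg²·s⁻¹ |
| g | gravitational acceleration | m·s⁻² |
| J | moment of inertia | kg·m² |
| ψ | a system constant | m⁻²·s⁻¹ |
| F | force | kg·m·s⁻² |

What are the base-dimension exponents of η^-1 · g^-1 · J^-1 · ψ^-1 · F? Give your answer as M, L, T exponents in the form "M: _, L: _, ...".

Collect each base-dimension exponent across the product:
  M: −(2) − (0) − (1) − (0) + (1) = -2
  L: −(0) − (1) − (2) − (-2) + (1) = 0
  T: −(-1) − (-2) − (0) − (-1) + (-2) = 2
So the dimensions are [M⁻² T²].

M: -2, L: 0, T: 2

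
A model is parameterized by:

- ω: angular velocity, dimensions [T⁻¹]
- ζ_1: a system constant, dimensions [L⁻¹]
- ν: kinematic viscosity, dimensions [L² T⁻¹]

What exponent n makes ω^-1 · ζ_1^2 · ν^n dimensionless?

Balance the L exponent: (2)·n from ν, plus −(0) + 2·(-1) = -2 from the rest, must sum to zero.
2n − 2 = 0, so n = 1.

1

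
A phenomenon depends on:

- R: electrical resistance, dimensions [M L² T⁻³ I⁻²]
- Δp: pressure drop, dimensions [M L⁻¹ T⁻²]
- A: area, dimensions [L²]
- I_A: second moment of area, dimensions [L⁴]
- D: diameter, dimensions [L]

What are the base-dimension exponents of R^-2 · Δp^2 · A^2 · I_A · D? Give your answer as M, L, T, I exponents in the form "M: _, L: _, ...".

Collect each base-dimension exponent across the product:
  M: −2·(1) + 2·(1) + 2·(0) + (0) + (0) = 0
  L: −2·(2) + 2·(-1) + 2·(2) + (4) + (1) = 3
  T: −2·(-3) + 2·(-2) + 2·(0) + (0) + (0) = 2
  I: −2·(-2) + 2·(0) + 2·(0) + (0) + (0) = 4
So the dimensions are [L³ T² I⁴].

M: 0, L: 3, T: 2, I: 4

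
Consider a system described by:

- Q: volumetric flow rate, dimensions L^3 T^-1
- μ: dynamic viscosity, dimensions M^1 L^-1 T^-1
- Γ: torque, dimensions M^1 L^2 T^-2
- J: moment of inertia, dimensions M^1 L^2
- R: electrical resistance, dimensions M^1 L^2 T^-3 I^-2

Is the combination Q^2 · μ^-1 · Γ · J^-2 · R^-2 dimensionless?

Sum the exponent of each base dimension across the product:
  M: 2·[Q]_M − [μ]_M + [Γ]_M − 2·[J]_M − 2·[R]_M = 2·(0) − (1) + (1) − 2·(1) − 2·(1) = -4
  L: 2·[Q]_L − [μ]_L + [Γ]_L − 2·[J]_L − 2·[R]_L = 2·(3) − (-1) + (2) − 2·(2) − 2·(2) = 1
  T: 2·[Q]_T − [μ]_T + [Γ]_T − 2·[J]_T − 2·[R]_T = 2·(-1) − (-1) + (-2) − 2·(0) − 2·(-3) = 3
  I: 2·[Q]_I − [μ]_I + [Γ]_I − 2·[J]_I − 2·[R]_I = 2·(0) − (0) + (0) − 2·(0) − 2·(-2) = 4
Net dimensions [M⁻⁴ L T³ I⁴] ≠ [1] — not dimensionless.

no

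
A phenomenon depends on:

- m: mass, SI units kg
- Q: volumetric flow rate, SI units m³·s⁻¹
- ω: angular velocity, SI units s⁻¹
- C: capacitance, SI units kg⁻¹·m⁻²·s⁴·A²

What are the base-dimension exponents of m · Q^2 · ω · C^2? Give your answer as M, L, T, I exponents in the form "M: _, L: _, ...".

Collect each base-dimension exponent across the product:
  M: (1) + 2·(0) + (0) + 2·(-1) = -1
  L: (0) + 2·(3) + (0) + 2·(-2) = 2
  T: (0) + 2·(-1) + (-1) + 2·(4) = 5
  I: (0) + 2·(0) + (0) + 2·(2) = 4
So the dimensions are [M⁻¹ L² T⁵ I⁴].

M: -1, L: 2, T: 5, I: 4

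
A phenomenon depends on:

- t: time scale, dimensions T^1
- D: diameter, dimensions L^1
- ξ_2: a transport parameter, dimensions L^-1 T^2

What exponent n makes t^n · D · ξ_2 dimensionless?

Balance the T exponent: (1)·n from t, plus (0) + (2) = 2 from the rest, must sum to zero.
n + 2 = 0, so n = -2.

-2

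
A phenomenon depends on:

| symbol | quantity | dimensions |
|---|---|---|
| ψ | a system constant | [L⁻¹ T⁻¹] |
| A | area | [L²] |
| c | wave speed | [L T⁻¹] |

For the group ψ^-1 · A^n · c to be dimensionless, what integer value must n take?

Balance the L exponent: (2)·n from A, plus −(-1) + (1) = 2 from the rest, must sum to zero.
2n + 2 = 0, so n = -1.

-1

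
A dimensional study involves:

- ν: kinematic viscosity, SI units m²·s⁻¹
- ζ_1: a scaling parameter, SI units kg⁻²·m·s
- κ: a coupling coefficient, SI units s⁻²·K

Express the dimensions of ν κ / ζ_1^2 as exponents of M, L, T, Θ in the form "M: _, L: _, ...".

Collect each base-dimension exponent across the product:
  M: (0) − 2·(-2) + (0) = 4
  L: (2) − 2·(1) + (0) = 0
  T: (-1) − 2·(1) + (-2) = -5
  Θ: (0) − 2·(0) + (1) = 1
So the dimensions are [M⁴ T⁻⁵ Θ].

M: 4, L: 0, T: -5, Θ: 1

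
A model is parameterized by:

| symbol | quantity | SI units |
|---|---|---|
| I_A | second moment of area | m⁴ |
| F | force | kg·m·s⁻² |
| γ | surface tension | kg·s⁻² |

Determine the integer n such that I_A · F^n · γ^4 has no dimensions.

-4

Balance the M exponent: (1)·n from F, plus (0) + 4·(1) = 4 from the rest, must sum to zero.
n + 4 = 0, so n = -4.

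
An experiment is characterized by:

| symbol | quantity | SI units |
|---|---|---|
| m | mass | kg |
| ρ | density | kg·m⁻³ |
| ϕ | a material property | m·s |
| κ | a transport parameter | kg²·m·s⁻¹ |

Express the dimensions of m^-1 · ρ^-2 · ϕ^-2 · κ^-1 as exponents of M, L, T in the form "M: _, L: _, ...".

M: -5, L: 3, T: -1

Collect each base-dimension exponent across the product:
  M: −(1) − 2·(1) − 2·(0) − (2) = -5
  L: −(0) − 2·(-3) − 2·(1) − (1) = 3
  T: −(0) − 2·(0) − 2·(1) − (-1) = -1
So the dimensions are [M⁻⁵ L³ T⁻¹].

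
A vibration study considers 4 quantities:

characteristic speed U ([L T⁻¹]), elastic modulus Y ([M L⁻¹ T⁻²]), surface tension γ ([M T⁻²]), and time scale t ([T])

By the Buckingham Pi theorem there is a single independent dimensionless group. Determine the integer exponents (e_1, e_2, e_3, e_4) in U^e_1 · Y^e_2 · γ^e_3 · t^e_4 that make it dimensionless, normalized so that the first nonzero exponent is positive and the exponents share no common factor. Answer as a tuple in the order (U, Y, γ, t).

(1, 1, -1, 1)

M: e_1·(0) + e_2·(1) + e_3·(1) + e_4·(0) = 0
L: e_1·(1) + e_2·(-1) + e_3·(0) + e_4·(0) = 0
T: e_1·(-1) + e_2·(-2) + e_3·(-2) + e_4·(1) = 0
Solving this homogeneous linear system for the smallest-integer solution (first nonzero entry positive) gives (1, 1, -1, 1).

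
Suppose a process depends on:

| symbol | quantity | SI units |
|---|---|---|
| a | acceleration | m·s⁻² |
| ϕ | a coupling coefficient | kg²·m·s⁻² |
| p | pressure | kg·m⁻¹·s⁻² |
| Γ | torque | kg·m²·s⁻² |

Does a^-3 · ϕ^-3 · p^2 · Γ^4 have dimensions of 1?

Sum the exponent of each base dimension across the product:
  M: −3·[a]_M − 3·[ϕ]_M + 2·[p]_M + 4·[Γ]_M = −3·(0) − 3·(2) + 2·(1) + 4·(1) = 0
  L: −3·[a]_L − 3·[ϕ]_L + 2·[p]_L + 4·[Γ]_L = −3·(1) − 3·(1) + 2·(-1) + 4·(2) = 0
  T: −3·[a]_T − 3·[ϕ]_T + 2·[p]_T + 4·[Γ]_T = −3·(-2) − 3·(-2) + 2·(-2) + 4·(-2) = 0
All base exponents vanish — dimensionless.

yes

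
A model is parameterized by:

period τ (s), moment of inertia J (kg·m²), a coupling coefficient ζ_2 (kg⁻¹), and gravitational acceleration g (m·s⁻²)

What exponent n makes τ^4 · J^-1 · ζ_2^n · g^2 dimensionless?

-1

Balance the M exponent: (-1)·n from ζ_2, plus 4·(0) − (1) + 2·(0) = -1 from the rest, must sum to zero.
−n − 1 = 0, so n = -1.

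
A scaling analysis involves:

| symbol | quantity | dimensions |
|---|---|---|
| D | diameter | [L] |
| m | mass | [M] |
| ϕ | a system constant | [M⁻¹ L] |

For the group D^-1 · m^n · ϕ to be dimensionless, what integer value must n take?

1

Balance the M exponent: (1)·n from m, plus −(0) + (-1) = -1 from the rest, must sum to zero.
n − 1 = 0, so n = 1.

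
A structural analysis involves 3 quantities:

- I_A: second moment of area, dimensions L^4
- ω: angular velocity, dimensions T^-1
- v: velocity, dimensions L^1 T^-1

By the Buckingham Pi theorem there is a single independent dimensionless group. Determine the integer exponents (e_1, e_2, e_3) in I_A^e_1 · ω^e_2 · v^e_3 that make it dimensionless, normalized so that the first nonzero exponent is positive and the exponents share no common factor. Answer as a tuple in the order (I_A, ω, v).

(1, 4, -4)

L: e_1·(4) + e_2·(0) + e_3·(1) = 0
T: e_1·(0) + e_2·(-1) + e_3·(-1) = 0
Solving this homogeneous linear system for the smallest-integer solution (first nonzero entry positive) gives (1, 4, -4).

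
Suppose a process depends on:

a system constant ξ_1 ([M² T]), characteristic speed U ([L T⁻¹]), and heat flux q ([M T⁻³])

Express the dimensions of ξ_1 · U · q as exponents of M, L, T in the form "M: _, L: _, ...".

M: 3, L: 1, T: -3

Collect each base-dimension exponent across the product:
  M: (2) + (0) + (1) = 3
  L: (0) + (1) + (0) = 1
  T: (1) + (-1) + (-3) = -3
So the dimensions are [M³ L T⁻³].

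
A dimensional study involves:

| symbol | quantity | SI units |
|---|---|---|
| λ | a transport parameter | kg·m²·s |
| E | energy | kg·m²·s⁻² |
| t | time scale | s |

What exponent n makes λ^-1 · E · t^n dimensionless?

Balance the T exponent: (1)·n from t, plus −(1) + (-2) = -3 from the rest, must sum to zero.
n − 3 = 0, so n = 3.

3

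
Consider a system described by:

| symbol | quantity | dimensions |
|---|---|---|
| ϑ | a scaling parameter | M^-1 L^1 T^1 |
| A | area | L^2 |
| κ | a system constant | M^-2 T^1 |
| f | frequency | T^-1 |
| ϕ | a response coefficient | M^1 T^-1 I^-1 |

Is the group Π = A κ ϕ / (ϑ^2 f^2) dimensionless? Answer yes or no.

no

Sum the exponent of each base dimension across the product:
  M: −2·[ϑ]_M + [A]_M + [κ]_M − 2·[f]_M + [ϕ]_M = −2·(-1) + (0) + (-2) − 2·(0) + (1) = 1
  L: −2·[ϑ]_L + [A]_L + [κ]_L − 2·[f]_L + [ϕ]_L = −2·(1) + (2) + (0) − 2·(0) + (0) = 0
  T: −2·[ϑ]_T + [A]_T + [κ]_T − 2·[f]_T + [ϕ]_T = −2·(1) + (0) + (1) − 2·(-1) + (-1) = 0
  I: −2·[ϑ]_I + [A]_I + [κ]_I − 2·[f]_I + [ϕ]_I = −2·(0) + (0) + (0) − 2·(0) + (-1) = -1
Net dimensions [M I⁻¹] ≠ [1] — not dimensionless.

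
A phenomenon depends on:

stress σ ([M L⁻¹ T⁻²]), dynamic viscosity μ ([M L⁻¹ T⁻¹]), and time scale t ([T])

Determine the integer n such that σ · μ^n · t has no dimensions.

-1

Balance the M exponent: (1)·n from μ, plus (1) + (0) = 1 from the rest, must sum to zero.
n + 1 = 0, so n = -1.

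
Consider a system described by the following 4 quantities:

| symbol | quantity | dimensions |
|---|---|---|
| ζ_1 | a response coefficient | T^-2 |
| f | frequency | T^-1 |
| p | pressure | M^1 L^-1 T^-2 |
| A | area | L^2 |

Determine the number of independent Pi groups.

There are 4 variables and 3 base dimensions (M, L, T).
The dimension matrix has rank 3.
Independent dimensionless groups: 4 − 3 = 1.

1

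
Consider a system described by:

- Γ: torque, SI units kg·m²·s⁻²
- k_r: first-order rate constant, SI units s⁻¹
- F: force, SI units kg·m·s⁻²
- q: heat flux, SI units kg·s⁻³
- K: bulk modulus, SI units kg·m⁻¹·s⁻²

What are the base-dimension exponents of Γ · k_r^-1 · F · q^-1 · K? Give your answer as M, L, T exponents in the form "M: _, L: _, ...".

Collect each base-dimension exponent across the product:
  M: (1) − (0) + (1) − (1) + (1) = 2
  L: (2) − (0) + (1) − (0) + (-1) = 2
  T: (-2) − (-1) + (-2) − (-3) + (-2) = -2
So the dimensions are [M² L² T⁻²].

M: 2, L: 2, T: -2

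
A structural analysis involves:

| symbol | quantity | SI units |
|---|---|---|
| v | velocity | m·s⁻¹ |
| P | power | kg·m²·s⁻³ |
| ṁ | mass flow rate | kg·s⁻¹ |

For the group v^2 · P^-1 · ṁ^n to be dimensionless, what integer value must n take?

Balance the M exponent: (1)·n from ṁ, plus 2·(0) − (1) = -1 from the rest, must sum to zero.
n − 1 = 0, so n = 1.

1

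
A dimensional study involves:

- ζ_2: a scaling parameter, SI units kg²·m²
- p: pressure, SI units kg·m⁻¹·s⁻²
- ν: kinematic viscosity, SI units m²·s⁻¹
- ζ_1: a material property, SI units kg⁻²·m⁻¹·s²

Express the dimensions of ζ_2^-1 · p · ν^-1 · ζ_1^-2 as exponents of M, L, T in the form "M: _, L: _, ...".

Collect each base-dimension exponent across the product:
  M: −(2) + (1) − (0) − 2·(-2) = 3
  L: −(2) + (-1) − (2) − 2·(-1) = -3
  T: −(0) + (-2) − (-1) − 2·(2) = -5
So the dimensions are [M³ L⁻³ T⁻⁵].

M: 3, L: -3, T: -5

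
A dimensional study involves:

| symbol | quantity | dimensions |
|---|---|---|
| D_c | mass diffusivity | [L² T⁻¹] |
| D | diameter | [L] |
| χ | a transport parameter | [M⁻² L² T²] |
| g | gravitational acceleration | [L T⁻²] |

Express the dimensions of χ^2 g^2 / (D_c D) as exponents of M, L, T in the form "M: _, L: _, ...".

M: -4, L: 3, T: 1

Collect each base-dimension exponent across the product:
  M: −(0) − (0) + 2·(-2) + 2·(0) = -4
  L: −(2) − (1) + 2·(2) + 2·(1) = 3
  T: −(-1) − (0) + 2·(2) + 2·(-2) = 1
So the dimensions are [M⁻⁴ L³ T].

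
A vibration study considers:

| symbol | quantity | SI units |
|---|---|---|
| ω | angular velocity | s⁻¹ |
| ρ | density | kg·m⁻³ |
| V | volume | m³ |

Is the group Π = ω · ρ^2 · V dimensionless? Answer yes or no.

no

Sum the exponent of each base dimension across the product:
  M: [ω]_M + 2·[ρ]_M + [V]_M = (0) + 2·(1) + (0) = 2
  L: [ω]_L + 2·[ρ]_L + [V]_L = (0) + 2·(-3) + (3) = -3
  T: [ω]_T + 2·[ρ]_T + [V]_T = (-1) + 2·(0) + (0) = -1
Net dimensions [M² L⁻³ T⁻¹] ≠ [1] — not dimensionless.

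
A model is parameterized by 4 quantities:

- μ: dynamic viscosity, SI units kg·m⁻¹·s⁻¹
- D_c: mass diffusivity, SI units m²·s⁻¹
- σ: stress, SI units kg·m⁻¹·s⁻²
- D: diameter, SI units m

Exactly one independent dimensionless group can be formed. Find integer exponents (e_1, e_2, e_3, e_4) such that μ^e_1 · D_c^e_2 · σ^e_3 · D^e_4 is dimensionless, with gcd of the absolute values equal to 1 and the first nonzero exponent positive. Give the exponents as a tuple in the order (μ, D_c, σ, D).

(1, 1, -1, -2)

M: e_1·(1) + e_2·(0) + e_3·(1) + e_4·(0) = 0
L: e_1·(-1) + e_2·(2) + e_3·(-1) + e_4·(1) = 0
T: e_1·(-1) + e_2·(-1) + e_3·(-2) + e_4·(0) = 0
Solving this homogeneous linear system for the smallest-integer solution (first nonzero entry positive) gives (1, 1, -1, -2).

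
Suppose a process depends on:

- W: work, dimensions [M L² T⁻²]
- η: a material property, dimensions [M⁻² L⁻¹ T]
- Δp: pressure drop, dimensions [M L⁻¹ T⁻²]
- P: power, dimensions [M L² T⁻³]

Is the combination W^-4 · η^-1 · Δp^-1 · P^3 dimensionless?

Sum the exponent of each base dimension across the product:
  M: −4·[W]_M − [η]_M − [Δp]_M + 3·[P]_M = −4·(1) − (-2) − (1) + 3·(1) = 0
  L: −4·[W]_L − [η]_L − [Δp]_L + 3·[P]_L = −4·(2) − (-1) − (-1) + 3·(2) = 0
  T: −4·[W]_T − [η]_T − [Δp]_T + 3·[P]_T = −4·(-2) − (1) − (-2) + 3·(-3) = 0
All base exponents vanish — dimensionless.

yes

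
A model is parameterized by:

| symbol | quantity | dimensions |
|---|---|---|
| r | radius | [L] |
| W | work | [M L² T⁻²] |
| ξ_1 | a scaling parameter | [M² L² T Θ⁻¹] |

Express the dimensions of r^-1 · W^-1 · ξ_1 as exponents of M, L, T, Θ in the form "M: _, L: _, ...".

Collect each base-dimension exponent across the product:
  M: −(0) − (1) + (2) = 1
  L: −(1) − (2) + (2) = -1
  T: −(0) − (-2) + (1) = 3
  Θ: −(0) − (0) + (-1) = -1
So the dimensions are [M L⁻¹ T³ Θ⁻¹].

M: 1, L: -1, T: 3, Θ: -1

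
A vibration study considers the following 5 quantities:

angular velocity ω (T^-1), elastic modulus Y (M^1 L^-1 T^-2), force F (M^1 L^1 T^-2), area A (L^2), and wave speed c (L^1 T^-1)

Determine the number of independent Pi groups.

There are 5 variables and 3 base dimensions (M, L, T).
The dimension matrix has rank 3.
Independent dimensionless groups: 5 − 3 = 2.

2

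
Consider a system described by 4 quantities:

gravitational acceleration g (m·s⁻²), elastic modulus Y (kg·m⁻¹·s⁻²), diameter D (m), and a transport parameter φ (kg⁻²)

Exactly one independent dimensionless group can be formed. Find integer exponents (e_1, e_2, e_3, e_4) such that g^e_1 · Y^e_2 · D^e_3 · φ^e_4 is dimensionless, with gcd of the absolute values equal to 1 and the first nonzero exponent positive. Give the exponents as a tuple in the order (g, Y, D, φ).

M: e_1·(0) + e_2·(1) + e_3·(0) + e_4·(-2) = 0
L: e_1·(1) + e_2·(-1) + e_3·(1) + e_4·(0) = 0
T: e_1·(-2) + e_2·(-2) + e_3·(0) + e_4·(0) = 0
Solving this homogeneous linear system for the smallest-integer solution (first nonzero entry positive) gives (2, -2, -4, -1).

(2, -2, -4, -1)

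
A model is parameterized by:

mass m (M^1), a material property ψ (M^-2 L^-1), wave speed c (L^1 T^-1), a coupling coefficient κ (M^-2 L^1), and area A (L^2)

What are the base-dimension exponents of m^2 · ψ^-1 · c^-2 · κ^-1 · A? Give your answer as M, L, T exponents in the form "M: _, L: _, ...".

Collect each base-dimension exponent across the product:
  M: 2·(1) − (-2) − 2·(0) − (-2) + (0) = 6
  L: 2·(0) − (-1) − 2·(1) − (1) + (2) = 0
  T: 2·(0) − (0) − 2·(-1) − (0) + (0) = 2
So the dimensions are [M⁶ T²].

M: 6, L: 0, T: 2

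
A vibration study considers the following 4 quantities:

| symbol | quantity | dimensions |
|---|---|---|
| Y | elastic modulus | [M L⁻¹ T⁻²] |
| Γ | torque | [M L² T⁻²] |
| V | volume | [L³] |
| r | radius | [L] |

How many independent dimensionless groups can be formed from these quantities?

There are 4 variables and 3 base dimensions (M, L, T).
The dimension matrix has rank 2 (less than 3: the dimension vectors are linearly dependent).
Independent dimensionless groups: 4 − 2 = 2.

2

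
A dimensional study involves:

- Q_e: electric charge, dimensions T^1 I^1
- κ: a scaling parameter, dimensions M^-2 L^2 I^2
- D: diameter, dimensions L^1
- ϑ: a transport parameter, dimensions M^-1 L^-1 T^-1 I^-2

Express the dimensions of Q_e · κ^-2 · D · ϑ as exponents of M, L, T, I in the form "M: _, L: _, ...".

M: 3, L: -4, T: 0, I: -5

Collect each base-dimension exponent across the product:
  M: (0) − 2·(-2) + (0) + (-1) = 3
  L: (0) − 2·(2) + (1) + (-1) = -4
  T: (1) − 2·(0) + (0) + (-1) = 0
  I: (1) − 2·(2) + (0) + (-2) = -5
So the dimensions are [M³ L⁻⁴ I⁻⁵].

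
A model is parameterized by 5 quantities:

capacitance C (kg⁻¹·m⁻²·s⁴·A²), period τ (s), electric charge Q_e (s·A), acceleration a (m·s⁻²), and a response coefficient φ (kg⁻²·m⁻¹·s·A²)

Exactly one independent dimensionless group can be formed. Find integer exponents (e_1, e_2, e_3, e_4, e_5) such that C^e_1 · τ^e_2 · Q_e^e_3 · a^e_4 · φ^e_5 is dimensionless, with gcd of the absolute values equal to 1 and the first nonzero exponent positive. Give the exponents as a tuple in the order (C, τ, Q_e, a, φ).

M: e_1·(-1) + e_2·(0) + e_3·(0) + e_4·(0) + e_5·(-2) = 0
L: e_1·(-2) + e_2·(0) + e_3·(0) + e_4·(1) + e_5·(-1) = 0
T: e_1·(4) + e_2·(1) + e_3·(1) + e_4·(-2) + e_5·(1) = 0
I: e_1·(2) + e_2·(0) + e_3·(1) + e_4·(0) + e_5·(2) = 0
Solving this homogeneous linear system for the smallest-integer solution (first nonzero entry positive) gives (2, 1, -2, 3, -1).

(2, 1, -2, 3, -1)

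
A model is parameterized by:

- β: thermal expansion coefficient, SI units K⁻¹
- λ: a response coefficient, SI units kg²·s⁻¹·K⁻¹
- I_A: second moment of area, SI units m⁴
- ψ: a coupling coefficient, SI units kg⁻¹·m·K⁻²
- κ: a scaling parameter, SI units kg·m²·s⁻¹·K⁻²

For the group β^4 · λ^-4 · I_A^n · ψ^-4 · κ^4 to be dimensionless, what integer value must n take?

-1

Balance the L exponent: (4)·n from I_A, plus 4·(0) − 4·(0) − 4·(1) + 4·(2) = 4 from the rest, must sum to zero.
4n + 4 = 0, so n = -1.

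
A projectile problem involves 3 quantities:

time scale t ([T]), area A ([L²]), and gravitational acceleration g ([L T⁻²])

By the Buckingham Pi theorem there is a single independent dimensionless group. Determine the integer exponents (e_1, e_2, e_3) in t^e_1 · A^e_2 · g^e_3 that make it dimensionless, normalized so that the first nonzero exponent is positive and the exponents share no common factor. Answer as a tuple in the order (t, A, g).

L: e_1·(0) + e_2·(2) + e_3·(1) = 0
T: e_1·(1) + e_2·(0) + e_3·(-2) = 0
Solving this homogeneous linear system for the smallest-integer solution (first nonzero entry positive) gives (4, -1, 2).

(4, -1, 2)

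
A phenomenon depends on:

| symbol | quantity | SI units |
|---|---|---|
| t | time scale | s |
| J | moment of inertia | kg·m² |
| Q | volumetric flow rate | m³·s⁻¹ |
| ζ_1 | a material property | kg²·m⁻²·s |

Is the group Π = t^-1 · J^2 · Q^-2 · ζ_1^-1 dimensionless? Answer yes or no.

Sum the exponent of each base dimension across the product:
  M: −[t]_M + 2·[J]_M − 2·[Q]_M − [ζ_1]_M = −(0) + 2·(1) − 2·(0) − (2) = 0
  L: −[t]_L + 2·[J]_L − 2·[Q]_L − [ζ_1]_L = −(0) + 2·(2) − 2·(3) − (-2) = 0
  T: −[t]_T + 2·[J]_T − 2·[Q]_T − [ζ_1]_T = −(1) + 2·(0) − 2·(-1) − (1) = 0
  Θ: −[t]_Θ + 2·[J]_Θ − 2·[Q]_Θ − [ζ_1]_Θ = −(0) + 2·(0) − 2·(0) − (0) = 0
All base exponents vanish — dimensionless.

yes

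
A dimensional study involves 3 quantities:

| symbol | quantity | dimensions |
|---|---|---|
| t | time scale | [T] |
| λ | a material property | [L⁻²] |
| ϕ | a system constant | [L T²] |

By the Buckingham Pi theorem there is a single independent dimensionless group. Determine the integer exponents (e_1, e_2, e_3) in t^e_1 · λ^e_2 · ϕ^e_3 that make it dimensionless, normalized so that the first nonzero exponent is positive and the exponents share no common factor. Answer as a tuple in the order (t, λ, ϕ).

L: e_1·(0) + e_2·(-2) + e_3·(1) = 0
T: e_1·(1) + e_2·(0) + e_3·(2) = 0
Solving this homogeneous linear system for the smallest-integer solution (first nonzero entry positive) gives (4, -1, -2).

(4, -1, -2)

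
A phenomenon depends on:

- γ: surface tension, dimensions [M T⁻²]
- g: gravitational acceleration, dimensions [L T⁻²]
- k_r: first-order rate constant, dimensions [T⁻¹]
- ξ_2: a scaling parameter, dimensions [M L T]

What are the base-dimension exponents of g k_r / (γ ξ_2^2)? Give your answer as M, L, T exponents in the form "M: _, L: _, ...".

Collect each base-dimension exponent across the product:
  M: −(1) + (0) + (0) − 2·(1) = -3
  L: −(0) + (1) + (0) − 2·(1) = -1
  T: −(-2) + (-2) + (-1) − 2·(1) = -3
So the dimensions are [M⁻³ L⁻¹ T⁻³].

M: -3, L: -1, T: -3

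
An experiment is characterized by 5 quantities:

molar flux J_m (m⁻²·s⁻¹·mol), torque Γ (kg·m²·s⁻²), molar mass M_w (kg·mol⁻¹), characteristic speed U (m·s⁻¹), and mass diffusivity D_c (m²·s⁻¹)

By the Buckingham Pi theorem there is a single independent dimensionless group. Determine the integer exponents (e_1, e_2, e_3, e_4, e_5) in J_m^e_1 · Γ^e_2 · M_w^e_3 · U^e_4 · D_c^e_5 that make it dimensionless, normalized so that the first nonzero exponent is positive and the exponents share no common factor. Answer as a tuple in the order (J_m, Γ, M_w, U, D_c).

M: e_1·(0) + e_2·(1) + e_3·(1) + e_4·(0) + e_5·(0) = 0
L: e_1·(-2) + e_2·(2) + e_3·(0) + e_4·(1) + e_5·(2) = 0
T: e_1·(-1) + e_2·(-2) + e_3·(0) + e_4·(-1) + e_5·(-1) = 0
N: e_1·(1) + e_2·(0) + e_3·(-1) + e_4·(0) + e_5·(0) = 0
Solving this homogeneous linear system for the smallest-integer solution (first nonzero entry positive) gives (1, -1, 1, -2, 3).

(1, -1, 1, -2, 3)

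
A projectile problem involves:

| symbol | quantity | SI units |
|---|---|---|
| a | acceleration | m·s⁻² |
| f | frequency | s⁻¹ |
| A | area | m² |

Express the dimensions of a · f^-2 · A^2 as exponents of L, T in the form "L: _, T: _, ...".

L: 5, T: 0

Collect each base-dimension exponent across the product:
  L: (1) − 2·(0) + 2·(2) = 5
  T: (-2) − 2·(-1) + 2·(0) = 0
So the dimensions are [L⁵].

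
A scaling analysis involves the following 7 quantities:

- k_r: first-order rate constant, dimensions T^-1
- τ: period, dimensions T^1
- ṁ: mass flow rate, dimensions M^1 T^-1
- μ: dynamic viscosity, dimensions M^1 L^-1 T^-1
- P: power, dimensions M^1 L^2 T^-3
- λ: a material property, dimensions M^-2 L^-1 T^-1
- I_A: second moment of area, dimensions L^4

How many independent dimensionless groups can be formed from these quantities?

There are 7 variables and 3 base dimensions (M, L, T).
The dimension matrix has rank 3.
Independent dimensionless groups: 7 − 3 = 4.

4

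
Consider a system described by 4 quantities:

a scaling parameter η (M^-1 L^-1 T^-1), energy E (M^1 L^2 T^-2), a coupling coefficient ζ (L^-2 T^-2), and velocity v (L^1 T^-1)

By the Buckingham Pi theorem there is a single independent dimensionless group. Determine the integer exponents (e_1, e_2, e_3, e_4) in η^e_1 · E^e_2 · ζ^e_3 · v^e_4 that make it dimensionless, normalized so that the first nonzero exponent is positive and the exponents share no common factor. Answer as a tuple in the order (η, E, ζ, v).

M: e_1·(-1) + e_2·(1) + e_3·(0) + e_4·(0) = 0
L: e_1·(-1) + e_2·(2) + e_3·(-2) + e_4·(1) = 0
T: e_1·(-1) + e_2·(-2) + e_3·(-2) + e_4·(-1) = 0
Solving this homogeneous linear system for the smallest-integer solution (first nonzero entry positive) gives (2, 2, -1, -4).

(2, 2, -1, -4)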